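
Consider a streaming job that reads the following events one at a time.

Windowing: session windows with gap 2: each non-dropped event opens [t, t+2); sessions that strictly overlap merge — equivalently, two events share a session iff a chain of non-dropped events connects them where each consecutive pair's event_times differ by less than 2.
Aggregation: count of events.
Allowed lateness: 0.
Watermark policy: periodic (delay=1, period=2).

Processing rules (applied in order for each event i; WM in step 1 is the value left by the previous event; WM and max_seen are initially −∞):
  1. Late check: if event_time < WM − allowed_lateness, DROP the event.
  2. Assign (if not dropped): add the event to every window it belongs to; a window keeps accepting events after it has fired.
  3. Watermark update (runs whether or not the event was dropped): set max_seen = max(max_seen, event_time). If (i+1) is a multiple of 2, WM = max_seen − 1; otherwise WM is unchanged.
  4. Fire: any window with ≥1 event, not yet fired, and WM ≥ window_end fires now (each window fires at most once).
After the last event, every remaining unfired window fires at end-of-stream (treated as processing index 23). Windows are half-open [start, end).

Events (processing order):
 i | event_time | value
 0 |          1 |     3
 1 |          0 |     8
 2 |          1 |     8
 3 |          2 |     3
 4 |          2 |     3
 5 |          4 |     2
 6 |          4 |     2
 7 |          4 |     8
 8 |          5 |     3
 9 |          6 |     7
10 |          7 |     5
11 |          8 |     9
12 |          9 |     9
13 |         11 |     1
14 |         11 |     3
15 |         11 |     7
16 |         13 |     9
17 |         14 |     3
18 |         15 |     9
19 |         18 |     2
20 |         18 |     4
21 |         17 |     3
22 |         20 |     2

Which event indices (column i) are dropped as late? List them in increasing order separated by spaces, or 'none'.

i=0 t=1 v=3: → [1,3); WM=−∞
i=1 t=0 v=8: → [0,3); WM=0
i=2 t=1 v=8: → [0,3); WM=0
i=3 t=2 v=3: → [0,4); WM=1
i=4 t=2 v=3: → [0,4); WM=1
i=5 t=4 v=2: → [4,6); WM=3
i=6 t=4 v=2: → [4,6); WM=3
i=7 t=4 v=8: → [4,6); WM=3
i=8 t=5 v=3: → [4,7); WM=3
i=9 t=6 v=7: → [4,8); WM=5
i=10 t=7 v=5: → [4,9); WM=5
i=11 t=8 v=9: → [4,10); WM=7
i=12 t=9 v=9: → [4,11); WM=7
i=13 t=11 v=1: → [11,13); WM=10
i=14 t=11 v=3: → [11,13); WM=10
i=15 t=11 v=7: → [11,13); WM=10
i=16 t=13 v=9: → [13,15); WM=10
i=17 t=14 v=3: → [13,16); WM=13
i=18 t=15 v=9: → [13,17); WM=13
i=19 t=18 v=2: → [18,20); WM=17
i=20 t=18 v=4: → [18,20); WM=17
i=21 t=17 v=3: → [17,20); WM=17
i=22 t=20 v=2: → [20,22); WM=17

none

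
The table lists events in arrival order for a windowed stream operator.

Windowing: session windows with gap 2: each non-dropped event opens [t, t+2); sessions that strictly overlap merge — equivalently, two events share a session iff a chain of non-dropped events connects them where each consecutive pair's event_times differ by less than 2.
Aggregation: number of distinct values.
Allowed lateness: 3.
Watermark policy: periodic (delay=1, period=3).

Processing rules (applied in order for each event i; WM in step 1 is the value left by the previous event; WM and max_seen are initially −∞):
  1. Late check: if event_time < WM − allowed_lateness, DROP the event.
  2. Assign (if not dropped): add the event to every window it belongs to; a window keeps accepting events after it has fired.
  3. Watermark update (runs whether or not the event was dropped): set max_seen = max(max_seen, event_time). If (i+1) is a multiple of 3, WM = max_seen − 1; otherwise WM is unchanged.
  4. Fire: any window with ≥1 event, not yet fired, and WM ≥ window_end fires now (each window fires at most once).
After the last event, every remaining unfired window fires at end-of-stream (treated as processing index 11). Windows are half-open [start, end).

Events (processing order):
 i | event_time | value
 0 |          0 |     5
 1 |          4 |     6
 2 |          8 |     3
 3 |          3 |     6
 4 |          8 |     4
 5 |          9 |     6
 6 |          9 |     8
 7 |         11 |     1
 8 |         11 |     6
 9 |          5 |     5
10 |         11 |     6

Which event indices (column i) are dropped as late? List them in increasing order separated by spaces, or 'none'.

3 9

i=0 t=0 v=5: → [0,2); WM=−∞
i=1 t=4 v=6: → [4,6); WM=−∞
i=2 t=8 v=3: → [8,10); WM=7
i=3 t=3 v=6: DROP (t<7-3); WM=7
i=4 t=8 v=4: → [8,10); WM=7
i=5 t=9 v=6: → [8,11); WM=8
i=6 t=9 v=8: → [8,11); WM=8
i=7 t=11 v=1: → [11,13); WM=8
i=8 t=11 v=6: → [11,13); WM=10
i=9 t=5 v=5: DROP (t<10-3); WM=10
i=10 t=11 v=6: → [11,13); WM=10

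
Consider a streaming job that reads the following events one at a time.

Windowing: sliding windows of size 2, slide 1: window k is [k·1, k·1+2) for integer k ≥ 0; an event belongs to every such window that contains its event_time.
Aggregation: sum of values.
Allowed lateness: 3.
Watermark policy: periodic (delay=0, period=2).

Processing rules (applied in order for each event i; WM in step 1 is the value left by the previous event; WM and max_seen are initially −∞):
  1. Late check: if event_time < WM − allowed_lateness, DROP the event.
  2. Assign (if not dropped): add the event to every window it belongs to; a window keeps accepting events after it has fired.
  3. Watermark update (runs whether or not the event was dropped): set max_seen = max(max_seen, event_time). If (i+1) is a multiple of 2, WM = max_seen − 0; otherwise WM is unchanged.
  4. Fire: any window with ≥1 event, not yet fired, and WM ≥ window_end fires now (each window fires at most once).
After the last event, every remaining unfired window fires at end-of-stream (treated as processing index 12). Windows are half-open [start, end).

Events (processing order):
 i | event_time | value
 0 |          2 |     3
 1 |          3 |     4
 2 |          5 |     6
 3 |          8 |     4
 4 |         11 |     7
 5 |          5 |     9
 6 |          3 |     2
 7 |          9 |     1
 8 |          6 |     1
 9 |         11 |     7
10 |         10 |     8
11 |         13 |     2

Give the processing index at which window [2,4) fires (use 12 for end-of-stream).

3

i=0 t=2 v=3: → [2,4),[1,3); WM=−∞
i=1 t=3 v=4: → [3,5),[2,4); WM=3; [1,3) fires=3
i=2 t=5 v=6: → [5,7),[4,6); WM=3
i=3 t=8 v=4: → [8,10),[7,9); WM=8; [2,4) fires=7 [3,5) fires=4 [4,6) fires=6 [5,7) fires=6
i=4 t=11 v=7: → [11,13),[10,12); WM=8
i=5 t=5 v=9: → [5,7),[4,6); WM=11; [7,9) fires=4 [8,10) fires=4
i=6 t=3 v=2: DROP (t<11-3); WM=11
i=7 t=9 v=1: → [9,11),[8,10); WM=11; [9,11) fires=1
i=8 t=6 v=1: DROP (t<11-3); WM=11
i=9 t=11 v=7: → [11,13),[10,12); WM=11
i=10 t=10 v=8: → [10,12),[9,11); WM=11
i=11 t=13 v=2: → [13,15),[12,14); WM=13; [10,12) fires=22 [11,13) fires=14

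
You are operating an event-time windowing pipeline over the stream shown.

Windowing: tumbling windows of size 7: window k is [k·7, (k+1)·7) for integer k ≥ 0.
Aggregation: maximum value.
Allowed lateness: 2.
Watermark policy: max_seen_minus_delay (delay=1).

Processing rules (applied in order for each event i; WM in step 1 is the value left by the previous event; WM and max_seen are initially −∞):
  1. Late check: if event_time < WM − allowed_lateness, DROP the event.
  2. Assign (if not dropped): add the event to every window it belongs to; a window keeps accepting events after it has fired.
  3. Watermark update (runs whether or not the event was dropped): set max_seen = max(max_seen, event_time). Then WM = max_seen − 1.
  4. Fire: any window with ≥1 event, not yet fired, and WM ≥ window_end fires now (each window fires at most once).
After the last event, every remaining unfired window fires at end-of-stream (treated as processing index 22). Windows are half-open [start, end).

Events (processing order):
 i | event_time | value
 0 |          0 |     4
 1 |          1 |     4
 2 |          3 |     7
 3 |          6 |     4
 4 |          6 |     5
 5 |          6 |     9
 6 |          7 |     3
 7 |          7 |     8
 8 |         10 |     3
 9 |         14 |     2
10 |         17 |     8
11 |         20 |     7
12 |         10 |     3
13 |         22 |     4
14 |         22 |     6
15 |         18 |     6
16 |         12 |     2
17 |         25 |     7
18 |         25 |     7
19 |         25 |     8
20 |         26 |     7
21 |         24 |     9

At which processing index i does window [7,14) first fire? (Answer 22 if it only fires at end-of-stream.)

i=0 t=0 v=4: → [0,7); WM=-1
i=1 t=1 v=4: → [0,7); WM=0
i=2 t=3 v=7: → [0,7); WM=2
i=3 t=6 v=4: → [0,7); WM=5
i=4 t=6 v=5: → [0,7); WM=5
i=5 t=6 v=9: → [0,7); WM=5
i=6 t=7 v=3: → [7,14); WM=6
i=7 t=7 v=8: → [7,14); WM=6
i=8 t=10 v=3: → [7,14); WM=9; [0,7) fires=9
i=9 t=14 v=2: → [14,21); WM=13
i=10 t=17 v=8: → [14,21); WM=16; [7,14) fires=8
i=11 t=20 v=7: → [14,21); WM=19
i=12 t=10 v=3: DROP (t<19-2); WM=19
i=13 t=22 v=4: → [21,28); WM=21; [14,21) fires=8
i=14 t=22 v=6: → [21,28); WM=21
i=15 t=18 v=6: DROP (t<21-2); WM=21
i=16 t=12 v=2: DROP (t<21-2); WM=21
i=17 t=25 v=7: → [21,28); WM=24
i=18 t=25 v=7: → [21,28); WM=24
i=19 t=25 v=8: → [21,28); WM=24
i=20 t=26 v=7: → [21,28); WM=25
i=21 t=24 v=9: → [21,28); WM=25

10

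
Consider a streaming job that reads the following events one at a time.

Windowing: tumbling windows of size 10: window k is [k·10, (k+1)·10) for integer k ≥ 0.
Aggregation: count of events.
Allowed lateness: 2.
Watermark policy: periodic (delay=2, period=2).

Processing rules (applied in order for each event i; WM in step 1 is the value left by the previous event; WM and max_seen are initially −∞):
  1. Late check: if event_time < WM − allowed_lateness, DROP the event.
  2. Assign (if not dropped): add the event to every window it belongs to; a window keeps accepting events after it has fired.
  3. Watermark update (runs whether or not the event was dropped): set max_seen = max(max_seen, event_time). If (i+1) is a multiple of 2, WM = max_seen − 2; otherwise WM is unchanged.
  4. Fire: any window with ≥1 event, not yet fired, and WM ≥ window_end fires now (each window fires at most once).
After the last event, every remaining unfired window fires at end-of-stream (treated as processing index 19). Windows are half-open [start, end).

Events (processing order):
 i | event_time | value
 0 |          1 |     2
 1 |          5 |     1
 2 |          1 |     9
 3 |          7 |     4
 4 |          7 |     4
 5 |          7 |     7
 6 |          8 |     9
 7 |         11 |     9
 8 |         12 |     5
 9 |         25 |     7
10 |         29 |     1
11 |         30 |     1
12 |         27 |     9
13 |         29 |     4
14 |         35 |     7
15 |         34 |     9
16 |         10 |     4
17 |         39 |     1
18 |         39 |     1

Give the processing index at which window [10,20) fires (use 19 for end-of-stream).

9

i=0 t=1 v=2: → [0,10); WM=−∞
i=1 t=5 v=1: → [0,10); WM=3
i=2 t=1 v=9: → [0,10); WM=3
i=3 t=7 v=4: → [0,10); WM=5
i=4 t=7 v=4: → [0,10); WM=5
i=5 t=7 v=7: → [0,10); WM=5
i=6 t=8 v=9: → [0,10); WM=5
i=7 t=11 v=9: → [10,20); WM=9
i=8 t=12 v=5: → [10,20); WM=9
i=9 t=25 v=7: → [20,30); WM=23; [0,10) fires=7 [10,20) fires=2
i=10 t=29 v=1: → [20,30); WM=23
i=11 t=30 v=1: → [30,40); WM=28
i=12 t=27 v=9: → [20,30); WM=28
i=13 t=29 v=4: → [20,30); WM=28
i=14 t=35 v=7: → [30,40); WM=28
i=15 t=34 v=9: → [30,40); WM=33; [20,30) fires=4
i=16 t=10 v=4: DROP (t<33-2); WM=33
i=17 t=39 v=1: → [30,40); WM=37
i=18 t=39 v=1: → [30,40); WM=37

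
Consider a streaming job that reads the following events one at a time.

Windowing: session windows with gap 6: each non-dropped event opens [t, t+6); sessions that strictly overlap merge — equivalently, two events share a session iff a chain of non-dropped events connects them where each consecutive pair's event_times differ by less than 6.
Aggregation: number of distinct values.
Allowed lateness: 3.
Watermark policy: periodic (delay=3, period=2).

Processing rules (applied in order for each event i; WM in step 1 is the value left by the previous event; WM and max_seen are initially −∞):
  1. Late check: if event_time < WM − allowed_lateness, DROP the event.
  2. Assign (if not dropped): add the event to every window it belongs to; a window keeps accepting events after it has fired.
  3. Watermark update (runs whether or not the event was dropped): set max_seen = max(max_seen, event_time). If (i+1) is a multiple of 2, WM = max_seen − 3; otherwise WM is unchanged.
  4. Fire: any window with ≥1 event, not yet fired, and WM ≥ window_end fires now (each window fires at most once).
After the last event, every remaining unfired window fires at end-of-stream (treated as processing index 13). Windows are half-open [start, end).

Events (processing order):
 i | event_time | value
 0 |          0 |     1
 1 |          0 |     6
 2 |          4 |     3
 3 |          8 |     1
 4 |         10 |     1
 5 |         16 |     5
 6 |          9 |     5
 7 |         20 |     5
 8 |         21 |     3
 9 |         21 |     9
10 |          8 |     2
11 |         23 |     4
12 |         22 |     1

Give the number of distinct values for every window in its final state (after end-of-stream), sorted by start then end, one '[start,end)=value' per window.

[0,16)=3 [16,29)=5

i=0 t=0 v=1: → [0,6); WM=−∞
i=1 t=0 v=6: → [0,6); WM=-3
i=2 t=4 v=3: → [0,10); WM=-3
i=3 t=8 v=1: → [0,14); WM=5
i=4 t=10 v=1: → [0,16); WM=5
i=5 t=16 v=5: → [16,22); WM=13
i=6 t=9 v=5: DROP (t<13-3); WM=13
i=7 t=20 v=5: → [16,26); WM=17
i=8 t=21 v=3: → [16,27); WM=17
i=9 t=21 v=9: → [16,27); WM=18
i=10 t=8 v=2: DROP (t<18-3); WM=18
i=11 t=23 v=4: → [16,29); WM=20
i=12 t=22 v=1: → [16,29); WM=20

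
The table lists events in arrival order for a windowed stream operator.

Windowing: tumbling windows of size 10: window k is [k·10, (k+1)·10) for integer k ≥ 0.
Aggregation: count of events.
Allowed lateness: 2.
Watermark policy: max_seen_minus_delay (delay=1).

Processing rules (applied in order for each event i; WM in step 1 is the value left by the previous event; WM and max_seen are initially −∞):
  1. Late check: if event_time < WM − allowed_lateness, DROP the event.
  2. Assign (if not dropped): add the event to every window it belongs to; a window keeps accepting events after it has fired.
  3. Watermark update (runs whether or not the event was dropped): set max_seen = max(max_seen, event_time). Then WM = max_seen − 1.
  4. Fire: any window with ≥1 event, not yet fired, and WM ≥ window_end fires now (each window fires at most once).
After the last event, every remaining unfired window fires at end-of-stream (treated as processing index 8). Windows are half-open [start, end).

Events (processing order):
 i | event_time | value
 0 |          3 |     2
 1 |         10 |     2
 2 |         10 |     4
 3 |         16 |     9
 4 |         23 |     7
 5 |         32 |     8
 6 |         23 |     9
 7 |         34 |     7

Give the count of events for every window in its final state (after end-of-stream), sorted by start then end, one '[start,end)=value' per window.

i=0 t=3 v=2: → [0,10); WM=2
i=1 t=10 v=2: → [10,20); WM=9
i=2 t=10 v=4: → [10,20); WM=9
i=3 t=16 v=9: → [10,20); WM=15; [0,10) fires=1
i=4 t=23 v=7: → [20,30); WM=22; [10,20) fires=3
i=5 t=32 v=8: → [30,40); WM=31; [20,30) fires=1
i=6 t=23 v=9: DROP (t<31-2); WM=31
i=7 t=34 v=7: → [30,40); WM=33

[0,10)=1 [10,20)=3 [20,30)=1 [30,40)=2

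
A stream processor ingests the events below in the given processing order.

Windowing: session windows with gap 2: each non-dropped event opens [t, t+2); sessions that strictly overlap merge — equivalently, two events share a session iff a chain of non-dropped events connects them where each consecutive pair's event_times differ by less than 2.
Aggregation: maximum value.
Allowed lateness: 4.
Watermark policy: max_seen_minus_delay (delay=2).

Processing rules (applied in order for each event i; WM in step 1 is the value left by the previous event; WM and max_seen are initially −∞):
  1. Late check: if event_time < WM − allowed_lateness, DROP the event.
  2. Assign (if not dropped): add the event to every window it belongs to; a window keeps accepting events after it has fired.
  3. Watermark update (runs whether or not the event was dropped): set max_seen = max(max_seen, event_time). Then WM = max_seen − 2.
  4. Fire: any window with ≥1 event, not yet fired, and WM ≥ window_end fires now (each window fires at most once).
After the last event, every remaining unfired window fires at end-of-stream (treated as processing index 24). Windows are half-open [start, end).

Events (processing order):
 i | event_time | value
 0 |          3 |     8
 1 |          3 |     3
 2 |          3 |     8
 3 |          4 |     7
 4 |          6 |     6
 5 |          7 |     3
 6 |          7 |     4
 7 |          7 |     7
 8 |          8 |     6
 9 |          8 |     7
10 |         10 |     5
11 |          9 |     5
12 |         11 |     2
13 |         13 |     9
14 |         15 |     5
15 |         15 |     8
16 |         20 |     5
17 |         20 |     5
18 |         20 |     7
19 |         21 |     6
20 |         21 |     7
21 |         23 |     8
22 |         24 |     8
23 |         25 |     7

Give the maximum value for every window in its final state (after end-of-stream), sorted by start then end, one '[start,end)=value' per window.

[3,6)=8 [6,13)=7 [13,15)=9 [15,17)=8 [20,23)=7 [23,27)=8

i=0 t=3 v=8: → [3,5); WM=1
i=1 t=3 v=3: → [3,5); WM=1
i=2 t=3 v=8: → [3,5); WM=1
i=3 t=4 v=7: → [3,6); WM=2
i=4 t=6 v=6: → [6,8); WM=4
i=5 t=7 v=3: → [6,9); WM=5
i=6 t=7 v=4: → [6,9); WM=5
i=7 t=7 v=7: → [6,9); WM=5
i=8 t=8 v=6: → [6,10); WM=6
i=9 t=8 v=7: → [6,10); WM=6
i=10 t=10 v=5: → [10,12); WM=8
i=11 t=9 v=5: → [6,12); WM=8
i=12 t=11 v=2: → [6,13); WM=9
i=13 t=13 v=9: → [13,15); WM=11
i=14 t=15 v=5: → [15,17); WM=13
i=15 t=15 v=8: → [15,17); WM=13
i=16 t=20 v=5: → [20,22); WM=18
i=17 t=20 v=5: → [20,22); WM=18
i=18 t=20 v=7: → [20,22); WM=18
i=19 t=21 v=6: → [20,23); WM=19
i=20 t=21 v=7: → [20,23); WM=19
i=21 t=23 v=8: → [23,25); WM=21
i=22 t=24 v=8: → [23,26); WM=22
i=23 t=25 v=7: → [23,27); WM=23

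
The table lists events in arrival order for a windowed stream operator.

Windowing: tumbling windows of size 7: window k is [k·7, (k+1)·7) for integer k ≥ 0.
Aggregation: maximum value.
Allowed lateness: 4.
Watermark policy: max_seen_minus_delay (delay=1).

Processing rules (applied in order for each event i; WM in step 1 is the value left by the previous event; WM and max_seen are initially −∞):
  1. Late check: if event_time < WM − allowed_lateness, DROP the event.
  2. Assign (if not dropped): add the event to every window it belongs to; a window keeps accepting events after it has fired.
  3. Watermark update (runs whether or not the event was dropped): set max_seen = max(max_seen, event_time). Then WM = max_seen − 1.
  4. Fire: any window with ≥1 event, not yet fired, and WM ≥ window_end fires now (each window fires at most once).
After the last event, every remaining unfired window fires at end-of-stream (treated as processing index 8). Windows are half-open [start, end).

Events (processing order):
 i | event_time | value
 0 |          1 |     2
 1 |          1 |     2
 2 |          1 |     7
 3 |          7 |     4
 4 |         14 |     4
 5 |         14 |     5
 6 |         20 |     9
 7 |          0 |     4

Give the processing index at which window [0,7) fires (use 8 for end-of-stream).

i=0 t=1 v=2: → [0,7); WM=0
i=1 t=1 v=2: → [0,7); WM=0
i=2 t=1 v=7: → [0,7); WM=0
i=3 t=7 v=4: → [7,14); WM=6
i=4 t=14 v=4: → [14,21); WM=13; [0,7) fires=7
i=5 t=14 v=5: → [14,21); WM=13
i=6 t=20 v=9: → [14,21); WM=19; [7,14) fires=4
i=7 t=0 v=4: DROP (t<19-4); WM=19

4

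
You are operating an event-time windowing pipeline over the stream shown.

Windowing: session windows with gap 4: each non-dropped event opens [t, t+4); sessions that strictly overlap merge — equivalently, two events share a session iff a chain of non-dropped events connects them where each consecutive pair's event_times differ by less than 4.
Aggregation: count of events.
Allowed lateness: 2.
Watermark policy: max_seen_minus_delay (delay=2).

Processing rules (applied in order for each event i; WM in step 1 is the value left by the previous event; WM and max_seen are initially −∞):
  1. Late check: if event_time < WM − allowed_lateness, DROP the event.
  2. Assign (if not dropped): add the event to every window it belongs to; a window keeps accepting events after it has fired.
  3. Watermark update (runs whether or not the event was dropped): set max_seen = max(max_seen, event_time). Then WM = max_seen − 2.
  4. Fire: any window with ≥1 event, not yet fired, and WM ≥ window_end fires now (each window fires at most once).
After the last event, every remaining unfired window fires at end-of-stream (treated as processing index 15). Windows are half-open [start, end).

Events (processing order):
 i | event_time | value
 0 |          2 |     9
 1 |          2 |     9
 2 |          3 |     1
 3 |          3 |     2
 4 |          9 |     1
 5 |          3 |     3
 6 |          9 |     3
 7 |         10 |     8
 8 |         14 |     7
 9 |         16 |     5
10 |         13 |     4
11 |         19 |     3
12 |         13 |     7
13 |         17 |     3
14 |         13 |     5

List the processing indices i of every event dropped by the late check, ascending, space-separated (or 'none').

i=0 t=2 v=9: → [2,6); WM=0
i=1 t=2 v=9: → [2,6); WM=0
i=2 t=3 v=1: → [2,7); WM=1
i=3 t=3 v=2: → [2,7); WM=1
i=4 t=9 v=1: → [9,13); WM=7
i=5 t=3 v=3: DROP (t<7-2); WM=7
i=6 t=9 v=3: → [9,13); WM=7
i=7 t=10 v=8: → [9,14); WM=8
i=8 t=14 v=7: → [14,18); WM=12
i=9 t=16 v=5: → [14,20); WM=14
i=10 t=13 v=4: → [9,20); WM=14
i=11 t=19 v=3: → [9,23); WM=17
i=12 t=13 v=7: DROP (t<17-2); WM=17
i=13 t=17 v=3: → [9,23); WM=17
i=14 t=13 v=5: DROP (t<17-2); WM=17

5 12 14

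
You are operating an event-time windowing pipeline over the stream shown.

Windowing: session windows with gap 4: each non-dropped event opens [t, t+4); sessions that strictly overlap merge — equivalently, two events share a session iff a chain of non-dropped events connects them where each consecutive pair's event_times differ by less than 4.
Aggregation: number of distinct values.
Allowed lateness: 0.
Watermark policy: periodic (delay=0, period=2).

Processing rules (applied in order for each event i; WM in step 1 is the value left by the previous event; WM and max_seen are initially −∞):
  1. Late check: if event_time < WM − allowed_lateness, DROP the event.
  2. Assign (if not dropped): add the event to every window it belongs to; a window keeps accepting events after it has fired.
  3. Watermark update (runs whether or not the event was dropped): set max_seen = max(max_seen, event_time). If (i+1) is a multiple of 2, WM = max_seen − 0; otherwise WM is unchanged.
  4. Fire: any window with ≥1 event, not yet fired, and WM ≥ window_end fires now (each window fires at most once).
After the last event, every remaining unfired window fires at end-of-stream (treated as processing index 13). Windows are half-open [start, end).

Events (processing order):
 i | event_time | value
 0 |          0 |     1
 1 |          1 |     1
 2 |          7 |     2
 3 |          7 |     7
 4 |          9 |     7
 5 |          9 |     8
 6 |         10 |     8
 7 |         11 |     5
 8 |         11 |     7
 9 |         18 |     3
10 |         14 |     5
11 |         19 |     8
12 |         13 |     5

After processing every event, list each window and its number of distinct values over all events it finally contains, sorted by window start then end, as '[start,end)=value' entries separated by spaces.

i=0 t=0 v=1: → [0,4); WM=−∞
i=1 t=1 v=1: → [0,5); WM=1
i=2 t=7 v=2: → [7,11); WM=1
i=3 t=7 v=7: → [7,11); WM=7
i=4 t=9 v=7: → [7,13); WM=7
i=5 t=9 v=8: → [7,13); WM=9
i=6 t=10 v=8: → [7,14); WM=9
i=7 t=11 v=5: → [7,15); WM=11
i=8 t=11 v=7: → [7,15); WM=11
i=9 t=18 v=3: → [18,22); WM=18
i=10 t=14 v=5: DROP (t<18-0); WM=18
i=11 t=19 v=8: → [18,23); WM=19
i=12 t=13 v=5: DROP (t<19-0); WM=19

[0,5)=1 [7,15)=4 [18,23)=2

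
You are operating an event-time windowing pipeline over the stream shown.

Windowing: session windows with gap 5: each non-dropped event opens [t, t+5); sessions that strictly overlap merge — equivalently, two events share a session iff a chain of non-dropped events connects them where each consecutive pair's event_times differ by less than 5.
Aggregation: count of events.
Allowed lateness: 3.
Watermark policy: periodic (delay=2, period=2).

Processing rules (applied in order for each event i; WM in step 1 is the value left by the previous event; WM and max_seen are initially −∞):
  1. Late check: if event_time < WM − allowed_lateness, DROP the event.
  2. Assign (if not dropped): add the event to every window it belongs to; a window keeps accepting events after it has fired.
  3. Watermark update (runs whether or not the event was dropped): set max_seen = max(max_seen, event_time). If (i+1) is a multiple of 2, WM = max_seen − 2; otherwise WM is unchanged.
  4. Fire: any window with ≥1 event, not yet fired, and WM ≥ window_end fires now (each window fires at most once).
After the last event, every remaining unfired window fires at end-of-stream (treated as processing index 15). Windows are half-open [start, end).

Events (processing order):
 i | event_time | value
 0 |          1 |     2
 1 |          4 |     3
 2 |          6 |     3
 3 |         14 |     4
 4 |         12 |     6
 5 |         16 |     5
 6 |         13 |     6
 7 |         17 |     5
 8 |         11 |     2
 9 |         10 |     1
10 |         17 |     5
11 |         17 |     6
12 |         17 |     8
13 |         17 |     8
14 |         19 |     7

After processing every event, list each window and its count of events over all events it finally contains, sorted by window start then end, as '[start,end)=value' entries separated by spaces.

i=0 t=1 v=2: → [1,6); WM=−∞
i=1 t=4 v=3: → [1,9); WM=2
i=2 t=6 v=3: → [1,11); WM=2
i=3 t=14 v=4: → [14,19); WM=12
i=4 t=12 v=6: → [12,19); WM=12
i=5 t=16 v=5: → [12,21); WM=14
i=6 t=13 v=6: → [12,21); WM=14
i=7 t=17 v=5: → [12,22); WM=15
i=8 t=11 v=2: DROP (t<15-3); WM=15
i=9 t=10 v=1: DROP (t<15-3); WM=15
i=10 t=17 v=5: → [12,22); WM=15
i=11 t=17 v=6: → [12,22); WM=15
i=12 t=17 v=8: → [12,22); WM=15
i=13 t=17 v=8: → [12,22); WM=15
i=14 t=19 v=7: → [12,24); WM=15

[1,11)=3 [12,24)=10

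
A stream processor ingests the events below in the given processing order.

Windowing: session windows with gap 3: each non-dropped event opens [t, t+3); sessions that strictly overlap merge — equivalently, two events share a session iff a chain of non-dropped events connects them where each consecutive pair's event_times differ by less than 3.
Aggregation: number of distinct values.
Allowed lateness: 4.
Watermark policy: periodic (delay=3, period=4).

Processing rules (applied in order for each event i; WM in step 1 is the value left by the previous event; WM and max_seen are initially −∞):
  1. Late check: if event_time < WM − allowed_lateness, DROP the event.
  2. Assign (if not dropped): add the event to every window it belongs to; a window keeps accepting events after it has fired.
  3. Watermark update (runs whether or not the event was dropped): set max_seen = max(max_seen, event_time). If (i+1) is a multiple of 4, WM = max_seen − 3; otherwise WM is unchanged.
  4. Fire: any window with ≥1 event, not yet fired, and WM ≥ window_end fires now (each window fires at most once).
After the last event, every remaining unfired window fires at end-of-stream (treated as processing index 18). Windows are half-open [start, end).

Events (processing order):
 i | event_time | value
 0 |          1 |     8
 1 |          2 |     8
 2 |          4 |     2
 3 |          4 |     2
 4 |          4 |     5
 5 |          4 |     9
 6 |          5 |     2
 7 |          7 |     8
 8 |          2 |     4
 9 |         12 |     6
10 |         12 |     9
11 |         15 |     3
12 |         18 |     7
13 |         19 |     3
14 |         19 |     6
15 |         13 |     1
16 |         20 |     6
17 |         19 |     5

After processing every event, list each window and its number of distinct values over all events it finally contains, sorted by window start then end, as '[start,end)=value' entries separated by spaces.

[1,10)=5 [12,18)=4 [18,23)=4

i=0 t=1 v=8: → [1,4); WM=−∞
i=1 t=2 v=8: → [1,5); WM=−∞
i=2 t=4 v=2: → [1,7); WM=−∞
i=3 t=4 v=2: → [1,7); WM=1
i=4 t=4 v=5: → [1,7); WM=1
i=5 t=4 v=9: → [1,7); WM=1
i=6 t=5 v=2: → [1,8); WM=1
i=7 t=7 v=8: → [1,10); WM=4
i=8 t=2 v=4: → [1,10); WM=4
i=9 t=12 v=6: → [12,15); WM=4
i=10 t=12 v=9: → [12,15); WM=4
i=11 t=15 v=3: → [15,18); WM=12
i=12 t=18 v=7: → [18,21); WM=12
i=13 t=19 v=3: → [18,22); WM=12
i=14 t=19 v=6: → [18,22); WM=12
i=15 t=13 v=1: → [12,18); WM=16
i=16 t=20 v=6: → [18,23); WM=16
i=17 t=19 v=5: → [18,23); WM=16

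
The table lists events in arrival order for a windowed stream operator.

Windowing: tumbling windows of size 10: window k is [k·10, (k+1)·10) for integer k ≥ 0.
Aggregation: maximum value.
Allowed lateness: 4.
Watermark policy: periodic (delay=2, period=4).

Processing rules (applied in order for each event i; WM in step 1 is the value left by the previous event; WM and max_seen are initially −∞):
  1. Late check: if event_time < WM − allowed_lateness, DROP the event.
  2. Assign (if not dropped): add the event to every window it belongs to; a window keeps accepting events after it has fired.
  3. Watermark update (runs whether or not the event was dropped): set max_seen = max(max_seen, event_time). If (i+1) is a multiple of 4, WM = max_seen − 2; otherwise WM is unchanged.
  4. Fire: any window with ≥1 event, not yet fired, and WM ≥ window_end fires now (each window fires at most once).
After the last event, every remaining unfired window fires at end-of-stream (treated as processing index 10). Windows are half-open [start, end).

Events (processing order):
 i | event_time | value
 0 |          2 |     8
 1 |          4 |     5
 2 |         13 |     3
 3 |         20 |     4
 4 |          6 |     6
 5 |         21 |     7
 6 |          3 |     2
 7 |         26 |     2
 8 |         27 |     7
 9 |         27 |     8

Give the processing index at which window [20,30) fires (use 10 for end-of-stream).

i=0 t=2 v=8: → [0,10); WM=−∞
i=1 t=4 v=5: → [0,10); WM=−∞
i=2 t=13 v=3: → [10,20); WM=−∞
i=3 t=20 v=4: → [20,30); WM=18; [0,10) fires=8
i=4 t=6 v=6: DROP (t<18-4); WM=18
i=5 t=21 v=7: → [20,30); WM=18
i=6 t=3 v=2: DROP (t<18-4); WM=18
i=7 t=26 v=2: → [20,30); WM=24; [10,20) fires=3
i=8 t=27 v=7: → [20,30); WM=24
i=9 t=27 v=8: → [20,30); WM=24

10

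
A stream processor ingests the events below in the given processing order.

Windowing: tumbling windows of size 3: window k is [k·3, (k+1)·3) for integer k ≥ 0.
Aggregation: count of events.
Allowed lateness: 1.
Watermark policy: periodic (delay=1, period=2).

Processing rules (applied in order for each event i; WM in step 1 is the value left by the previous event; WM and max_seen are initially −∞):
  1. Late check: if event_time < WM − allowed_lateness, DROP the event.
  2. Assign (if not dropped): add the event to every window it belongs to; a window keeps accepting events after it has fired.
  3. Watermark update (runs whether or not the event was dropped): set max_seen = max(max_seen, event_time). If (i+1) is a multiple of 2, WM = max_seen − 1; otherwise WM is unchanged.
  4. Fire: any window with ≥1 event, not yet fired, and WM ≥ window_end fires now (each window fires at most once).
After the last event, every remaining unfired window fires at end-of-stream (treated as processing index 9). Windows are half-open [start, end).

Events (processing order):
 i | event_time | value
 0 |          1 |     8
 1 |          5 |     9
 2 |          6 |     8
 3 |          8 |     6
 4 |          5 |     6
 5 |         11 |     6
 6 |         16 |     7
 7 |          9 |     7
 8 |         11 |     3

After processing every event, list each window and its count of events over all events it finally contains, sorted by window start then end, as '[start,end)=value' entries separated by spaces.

[0,3)=1 [3,6)=1 [6,9)=2 [9,12)=2 [15,18)=1

i=0 t=1 v=8: → [0,3); WM=−∞
i=1 t=5 v=9: → [3,6); WM=4; [0,3) fires=1
i=2 t=6 v=8: → [6,9); WM=4
i=3 t=8 v=6: → [6,9); WM=7; [3,6) fires=1
i=4 t=5 v=6: DROP (t<7-1); WM=7
i=5 t=11 v=6: → [9,12); WM=10; [6,9) fires=2
i=6 t=16 v=7: → [15,18); WM=10
i=7 t=9 v=7: → [9,12); WM=15; [9,12) fires=2
i=8 t=11 v=3: DROP (t<15-1); WM=15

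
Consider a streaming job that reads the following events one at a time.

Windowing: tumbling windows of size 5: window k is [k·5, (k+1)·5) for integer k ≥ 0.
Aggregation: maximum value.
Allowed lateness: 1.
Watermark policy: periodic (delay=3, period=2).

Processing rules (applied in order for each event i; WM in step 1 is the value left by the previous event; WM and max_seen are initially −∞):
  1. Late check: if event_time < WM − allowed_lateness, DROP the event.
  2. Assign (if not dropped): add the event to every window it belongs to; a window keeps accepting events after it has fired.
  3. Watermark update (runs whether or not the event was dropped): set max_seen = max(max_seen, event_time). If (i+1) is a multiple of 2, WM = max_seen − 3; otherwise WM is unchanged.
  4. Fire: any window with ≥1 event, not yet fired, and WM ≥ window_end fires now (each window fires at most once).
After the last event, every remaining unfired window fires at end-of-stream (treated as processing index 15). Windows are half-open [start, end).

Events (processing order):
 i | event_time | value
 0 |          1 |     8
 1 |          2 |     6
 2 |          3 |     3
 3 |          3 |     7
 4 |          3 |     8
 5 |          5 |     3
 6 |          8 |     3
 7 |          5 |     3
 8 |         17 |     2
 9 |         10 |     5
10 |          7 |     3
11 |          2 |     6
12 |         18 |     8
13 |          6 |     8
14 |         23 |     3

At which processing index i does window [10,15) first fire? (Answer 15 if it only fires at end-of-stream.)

i=0 t=1 v=8: → [0,5); WM=−∞
i=1 t=2 v=6: → [0,5); WM=-1
i=2 t=3 v=3: → [0,5); WM=-1
i=3 t=3 v=7: → [0,5); WM=0
i=4 t=3 v=8: → [0,5); WM=0
i=5 t=5 v=3: → [5,10); WM=2
i=6 t=8 v=3: → [5,10); WM=2
i=7 t=5 v=3: → [5,10); WM=5; [0,5) fires=8
i=8 t=17 v=2: → [15,20); WM=5
i=9 t=10 v=5: → [10,15); WM=14; [5,10) fires=3
i=10 t=7 v=3: DROP (t<14-1); WM=14
i=11 t=2 v=6: DROP (t<14-1); WM=14
i=12 t=18 v=8: → [15,20); WM=14
i=13 t=6 v=8: DROP (t<14-1); WM=15; [10,15) fires=5
i=14 t=23 v=3: → [20,25); WM=15

13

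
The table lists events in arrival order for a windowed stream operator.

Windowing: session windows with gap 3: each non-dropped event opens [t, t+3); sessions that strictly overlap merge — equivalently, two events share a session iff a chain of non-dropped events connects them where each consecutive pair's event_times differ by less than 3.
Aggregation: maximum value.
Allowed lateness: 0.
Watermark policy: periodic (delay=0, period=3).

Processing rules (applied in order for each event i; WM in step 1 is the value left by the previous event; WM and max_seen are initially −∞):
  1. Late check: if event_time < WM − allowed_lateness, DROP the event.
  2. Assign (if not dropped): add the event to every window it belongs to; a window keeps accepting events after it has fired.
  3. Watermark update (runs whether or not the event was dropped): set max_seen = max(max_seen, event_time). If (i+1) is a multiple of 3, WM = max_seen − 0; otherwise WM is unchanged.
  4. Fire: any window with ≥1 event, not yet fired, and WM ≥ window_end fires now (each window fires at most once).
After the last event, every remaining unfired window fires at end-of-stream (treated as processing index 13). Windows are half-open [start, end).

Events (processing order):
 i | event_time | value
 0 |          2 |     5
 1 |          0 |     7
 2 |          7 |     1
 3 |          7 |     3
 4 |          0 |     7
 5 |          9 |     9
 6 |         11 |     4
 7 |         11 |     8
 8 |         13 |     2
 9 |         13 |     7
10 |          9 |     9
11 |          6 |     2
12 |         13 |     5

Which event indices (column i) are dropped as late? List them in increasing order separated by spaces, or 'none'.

4 10 11

i=0 t=2 v=5: → [2,5); WM=−∞
i=1 t=0 v=7: → [0,5); WM=−∞
i=2 t=7 v=1: → [7,10); WM=7
i=3 t=7 v=3: → [7,10); WM=7
i=4 t=0 v=7: DROP (t<7-0); WM=7
i=5 t=9 v=9: → [7,12); WM=9
i=6 t=11 v=4: → [7,14); WM=9
i=7 t=11 v=8: → [7,14); WM=9
i=8 t=13 v=2: → [7,16); WM=13
i=9 t=13 v=7: → [7,16); WM=13
i=10 t=9 v=9: DROP (t<13-0); WM=13
i=11 t=6 v=2: DROP (t<13-0); WM=13
i=12 t=13 v=5: → [7,16); WM=13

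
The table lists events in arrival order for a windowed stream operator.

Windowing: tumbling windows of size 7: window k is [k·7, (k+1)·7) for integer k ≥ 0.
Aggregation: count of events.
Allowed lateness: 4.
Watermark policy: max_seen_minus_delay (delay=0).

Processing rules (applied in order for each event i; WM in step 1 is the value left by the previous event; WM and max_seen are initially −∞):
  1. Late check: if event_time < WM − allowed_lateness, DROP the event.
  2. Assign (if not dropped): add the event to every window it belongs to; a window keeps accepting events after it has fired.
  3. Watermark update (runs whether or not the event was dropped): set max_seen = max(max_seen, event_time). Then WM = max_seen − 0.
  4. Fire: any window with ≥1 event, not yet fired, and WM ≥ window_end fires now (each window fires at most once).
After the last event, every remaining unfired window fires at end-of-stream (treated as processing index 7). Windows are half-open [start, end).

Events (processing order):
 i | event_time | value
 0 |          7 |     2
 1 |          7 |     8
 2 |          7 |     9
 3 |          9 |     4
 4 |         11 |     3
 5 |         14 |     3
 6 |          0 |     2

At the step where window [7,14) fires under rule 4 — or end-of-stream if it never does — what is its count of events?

i=0 t=7 v=2: → [7,14); WM=7
i=1 t=7 v=8: → [7,14); WM=7
i=2 t=7 v=9: → [7,14); WM=7
i=3 t=9 v=4: → [7,14); WM=9
i=4 t=11 v=3: → [7,14); WM=11
i=5 t=14 v=3: → [14,21); WM=14; [7,14) fires=5
i=6 t=0 v=2: DROP (t<14-4); WM=14

5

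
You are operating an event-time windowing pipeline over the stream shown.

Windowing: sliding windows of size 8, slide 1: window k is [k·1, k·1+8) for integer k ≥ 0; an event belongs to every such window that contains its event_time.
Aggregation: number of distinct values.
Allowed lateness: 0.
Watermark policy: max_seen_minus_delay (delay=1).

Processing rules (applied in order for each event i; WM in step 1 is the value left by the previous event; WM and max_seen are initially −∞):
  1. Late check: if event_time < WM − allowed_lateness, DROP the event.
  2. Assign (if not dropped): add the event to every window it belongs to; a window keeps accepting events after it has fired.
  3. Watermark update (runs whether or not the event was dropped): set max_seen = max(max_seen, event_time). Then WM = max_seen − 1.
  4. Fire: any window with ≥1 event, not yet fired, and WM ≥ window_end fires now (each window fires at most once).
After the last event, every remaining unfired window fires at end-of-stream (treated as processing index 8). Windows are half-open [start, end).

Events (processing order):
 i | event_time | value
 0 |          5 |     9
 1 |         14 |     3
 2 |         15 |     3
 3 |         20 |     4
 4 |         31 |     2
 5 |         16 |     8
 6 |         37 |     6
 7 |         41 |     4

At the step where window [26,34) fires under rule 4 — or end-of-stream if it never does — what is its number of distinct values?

i=0 t=5 v=9: → [5,13),[4,12),[3,11),[2,10),[1,9),[0,8); WM=4
i=1 t=14 v=3: → [14,22),[13,21),[12,20),[11,19),[10,18),[9,17),[8,16),[7,15); WM=13; [0,8) fires=1 [1,9) fires=1 [2,10) fires=1 [3,11) fires=1 [4,12) fires=1 [5,13) fires=1
i=2 t=15 v=3: → [15,23),[14,22),[13,21),[12,20),[11,19),[10,18),[9,17),[8,16); WM=14
i=3 t=20 v=4: → [20,28),[19,27),[18,26),[17,25),[16,24),[15,23),[14,22),[13,21); WM=19; [7,15) fires=1 [8,16) fires=1 [9,17) fires=1 [10,18) fires=1 [11,19) fires=1
i=4 t=31 v=2: → [31,39),[30,38),[29,37),[28,36),[27,35),[26,34),[25,33),[24,32); WM=30; [12,20) fires=1 [13,21) fires=2 [14,22) fires=2 [15,23) fires=2 [16,24) fires=1 [17,25) fires=1 [18,26) fires=1 [19,27) fires=1 [20,28) fires=1
i=5 t=16 v=8: DROP (t<30-0); WM=30
i=6 t=37 v=6: → [37,45),[36,44),[35,43),[34,42),[33,41),[32,40),[31,39),[30,38); WM=36; [24,32) fires=1 [25,33) fires=1 [26,34) fires=1 [27,35) fires=1 [28,36) fires=1
i=7 t=41 v=4: → [41,49),[40,48),[39,47),[38,46),[37,45),[36,44),[35,43),[34,42); WM=40; [29,37) fires=1 [30,38) fires=2 [31,39) fires=2 [32,40) fires=1

1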